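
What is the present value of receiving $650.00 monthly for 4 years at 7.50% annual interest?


Present value of an ordinary annuity: PV = PMT × (1 − (1 + r)^(−n)) / r
Monthly rate r = 0.075/12 = 0.00625, n = 48
PV = $650.00 × (1 − (1 + 0.075/12)^(−48)) / (0.075/12)
PV = $650.00 × 41.358371
PV = $26,882.94

PV = PMT × (1-(1+r)^(-n))/r = $26,882.94


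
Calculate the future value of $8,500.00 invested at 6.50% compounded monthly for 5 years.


Compound interest formula: A = P(1 + r/n)^(nt)
A = $8,500.00 × (1 + 0.065/12)^(12 × 5)
Growth factor: (1 + 0.065/12)^60 = 1.3828173
A = $8,500.00 × 1.3828173
A = $11,753.95

A = P(1 + r/n)^(nt) = $11,753.95


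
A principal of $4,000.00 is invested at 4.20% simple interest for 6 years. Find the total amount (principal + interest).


Total amount formula: A = P(1 + rt) = P + P·r·t
Interest: I = P × r × t = $4,000.00 × 0.042 × 6 = $1,008.00
A = P + I = $4,000.00 + $1,008.00 = $5,008.00

A = P + I = P(1 + rt) = $5,008.00


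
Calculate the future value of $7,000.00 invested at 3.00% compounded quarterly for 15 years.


Compound interest formula: A = P(1 + r/n)^(nt)
A = $7,000.00 × (1 + 0.03/4)^(4 × 15)
Growth factor: (1 + 0.03/4)^60 = 1.565681
A = $7,000.00 × 1.565681
A = $10,959.77

A = P(1 + r/n)^(nt) = $10,959.77


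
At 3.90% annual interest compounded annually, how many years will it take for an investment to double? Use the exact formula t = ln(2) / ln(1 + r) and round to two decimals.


Doubling condition: (1 + r)^t = 2
Take ln of both sides: t × ln(1 + r) = ln(2)
t = ln(2) / ln(1 + r)
t = 0.693147 / 0.038259
t = 18.12

t = ln(2) / ln(1 + r) = 18.12 years


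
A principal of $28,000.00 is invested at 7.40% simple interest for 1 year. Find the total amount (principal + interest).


Total amount formula: A = P(1 + rt) = P + P·r·t
Interest: I = P × r × t = $28,000.00 × 0.074 × 1 = $2,072.00
A = P + I = $28,000.00 + $2,072.00 = $30,072.00

A = P + I = P(1 + rt) = $30,072.00


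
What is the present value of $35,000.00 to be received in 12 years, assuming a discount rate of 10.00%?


Present value formula: PV = FV / (1 + r)^t
PV = $35,000.00 / (1 + 0.1)^12
PV = $35,000.00 / 3.138428
PV = $11,152.08

PV = FV / (1 + r)^t = $11,152.08


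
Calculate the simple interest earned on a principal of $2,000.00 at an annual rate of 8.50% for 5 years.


Simple interest formula: I = P × r × t
I = $2,000.00 × 0.085 × 5
I = $850.00

I = P × r × t = $850.00


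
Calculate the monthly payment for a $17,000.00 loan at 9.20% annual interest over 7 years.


Loan payment formula: PMT = PV × r / (1 − (1 + r)^(−n))
Monthly rate r = 0.092/12 ≈ 0.00766667, n = 84 months
Denominator: 1 − (1 + 0.092/12)^(−84) = 0.473521
PMT = $17,000.00 × (0.092/12) / 0.473521
PMT = $275.24 per month

PMT = PV × r / (1-(1+r)^(-n)) = $275.24/month


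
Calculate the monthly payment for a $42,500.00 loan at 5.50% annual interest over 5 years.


Loan payment formula: PMT = PV × r / (1 − (1 + r)^(−n))
Monthly rate r = 0.055/12 ≈ 0.00458333, n = 60 months
Denominator: 1 − (1 + 0.055/12)^(−60) = 0.239950
PMT = $42,500.00 × (0.055/12) / 0.239950
PMT = $811.80 per month

PMT = PV × r / (1-(1+r)^(-n)) = $811.80/month


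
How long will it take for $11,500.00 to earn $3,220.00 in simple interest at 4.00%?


Rearrange the simple interest formula for t:
I = P × r × t  ⇒  t = I / (P × r)
t = $3,220.00 / ($11,500.00 × 0.04)
t = 7

t = I/(P×r) = 7 years


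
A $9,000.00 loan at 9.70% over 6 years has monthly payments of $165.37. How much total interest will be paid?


Total paid over the life of the loan = PMT × n.
Total paid = $165.37 × 72 = $11,906.64
Total interest = total paid − principal = $11,906.64 − $9,000.00 = $2,906.64

Total interest = (PMT × n) - PV = $2,906.64


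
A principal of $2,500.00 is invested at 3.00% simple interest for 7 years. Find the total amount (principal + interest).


Total amount formula: A = P(1 + rt) = P + P·r·t
Interest: I = P × r × t = $2,500.00 × 0.03 × 7 = $525.00
A = P + I = $2,500.00 + $525.00 = $3,025.00

A = P + I = P(1 + rt) = $3,025.00


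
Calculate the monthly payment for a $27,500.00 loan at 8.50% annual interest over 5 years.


Loan payment formula: PMT = PV × r / (1 − (1 + r)^(−n))
Monthly rate r = 0.085/12 ≈ 0.00708333, n = 60 months
Denominator: 1 − (1 + 0.085/12)^(−60) = 0.345250
PMT = $27,500.00 × (0.085/12) / 0.345250
PMT = $564.20 per month

PMT = PV × r / (1-(1+r)^(-n)) = $564.20/month


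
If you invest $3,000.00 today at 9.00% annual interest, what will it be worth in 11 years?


Future value formula: FV = PV × (1 + r)^t
FV = $3,000.00 × (1 + 0.09)^11
FV = $3,000.00 × 2.580426
FV = $7,741.28

FV = PV × (1 + r)^t = $7,741.28


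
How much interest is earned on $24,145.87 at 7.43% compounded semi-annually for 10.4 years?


Compound interest earned = final amount − principal.
A = P(1 + r/n)^(nt) = $24,145.87 × (1 + 0.0743/2)^(2 × 10.4) = $51,564.11
Interest = A − P = $51,564.11 − $24,145.87 = $27,418.24

Interest = A - P = $27,418.24


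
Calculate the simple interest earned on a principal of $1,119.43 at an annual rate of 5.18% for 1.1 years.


Simple interest formula: I = P × r × t
I = $1,119.43 × 0.0518 × 1.1
I = $63.79

I = P × r × t = $63.79


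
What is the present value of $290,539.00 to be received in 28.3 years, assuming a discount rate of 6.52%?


Present value formula: PV = FV / (1 + r)^t
PV = $290,539.00 / (1 + 0.0652)^28.3
PV = $290,539.00 / 5.974503
PV = $48,629.82

PV = FV / (1 + r)^t = $48,629.82


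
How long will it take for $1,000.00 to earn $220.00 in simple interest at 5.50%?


Rearrange the simple interest formula for t:
I = P × r × t  ⇒  t = I / (P × r)
t = $220.00 / ($1,000.00 × 0.055)
t = 4

t = I/(P×r) = 4 years


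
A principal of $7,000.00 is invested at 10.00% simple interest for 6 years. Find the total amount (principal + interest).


Total amount formula: A = P(1 + rt) = P + P·r·t
Interest: I = P × r × t = $7,000.00 × 0.1 × 6 = $4,200.00
A = P + I = $7,000.00 + $4,200.00 = $11,200.00

A = P + I = P(1 + rt) = $11,200.00


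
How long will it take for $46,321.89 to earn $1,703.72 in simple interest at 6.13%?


Rearrange the simple interest formula for t:
I = P × r × t  ⇒  t = I / (P × r)
t = $1,703.72 / ($46,321.89 × 0.0613)
t = 0.6

t = I/(P×r) = 0.6 years


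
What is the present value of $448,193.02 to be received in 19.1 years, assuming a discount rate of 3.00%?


Present value formula: PV = FV / (1 + r)^t
PV = $448,193.02 / (1 + 0.03)^19.1
PV = $448,193.02 / 1.7586969
PV = $254,843.81

PV = FV / (1 + r)^t = $254,843.81


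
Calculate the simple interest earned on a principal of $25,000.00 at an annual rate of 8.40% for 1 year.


Simple interest formula: I = P × r × t
I = $25,000.00 × 0.084 × 1
I = $2,100.00

I = P × r × t = $2,100.00


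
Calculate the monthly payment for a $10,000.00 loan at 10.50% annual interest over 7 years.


Loan payment formula: PMT = PV × r / (1 − (1 + r)^(−n))
Monthly rate r = 0.105/12 = 0.00875, n = 84 months
Denominator: 1 − (1 + 0.105/12)^(−84) = 0.518959
PMT = $10,000.00 × (0.105/12) / 0.518959
PMT = $168.61 per month

PMT = PV × r / (1-(1+r)^(-n)) = $168.61/month


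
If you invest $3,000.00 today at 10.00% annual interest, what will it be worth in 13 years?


Future value formula: FV = PV × (1 + r)^t
FV = $3,000.00 × (1 + 0.1)^13
FV = $3,000.00 × 3.452271
FV = $10,356.81

FV = PV × (1 + r)^t = $10,356.81


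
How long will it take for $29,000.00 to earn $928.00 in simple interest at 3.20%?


Rearrange the simple interest formula for t:
I = P × r × t  ⇒  t = I / (P × r)
t = $928.00 / ($29,000.00 × 0.032)
t = 1

t = I/(P×r) = 1 year


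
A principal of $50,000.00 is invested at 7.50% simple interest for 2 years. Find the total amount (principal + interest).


Total amount formula: A = P(1 + rt) = P + P·r·t
Interest: I = P × r × t = $50,000.00 × 0.075 × 2 = $7,500.00
A = P + I = $50,000.00 + $7,500.00 = $57,500.00

A = P + I = P(1 + rt) = $57,500.00


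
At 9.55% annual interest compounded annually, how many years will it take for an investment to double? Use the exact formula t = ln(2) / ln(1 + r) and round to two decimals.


Doubling condition: (1 + r)^t = 2
Take ln of both sides: t × ln(1 + r) = ln(2)
t = ln(2) / ln(1 + r)
t = 0.693147 / 0.091211
t = 7.60

t = ln(2) / ln(1 + r) = 7.60 years


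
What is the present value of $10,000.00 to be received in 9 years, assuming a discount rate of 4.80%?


Present value formula: PV = FV / (1 + r)^t
PV = $10,000.00 / (1 + 0.048)^9
PV = $10,000.00 / 1.524936
PV = $6,557.65

PV = FV / (1 + r)^t = $6,557.65


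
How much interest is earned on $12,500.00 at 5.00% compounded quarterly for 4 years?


Compound interest earned = final amount − principal.
A = P(1 + r/n)^(nt) = $12,500.00 × (1 + 0.05/4)^(4 × 4) = $15,248.62
Interest = A − P = $15,248.62 − $12,500.00 = $2,748.62

Interest = A - P = $2,748.62


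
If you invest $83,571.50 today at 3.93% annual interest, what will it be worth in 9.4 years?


Future value formula: FV = PV × (1 + r)^t
FV = $83,571.50 × (1 + 0.0393)^9.4
FV = $83,571.50 × 1.43669545
FV = $120,066.79

FV = PV × (1 + r)^t = $120,066.79


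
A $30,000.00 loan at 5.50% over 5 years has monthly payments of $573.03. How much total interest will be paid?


Total paid over the life of the loan = PMT × n.
Total paid = $573.03 × 60 = $34,381.80
Total interest = total paid − principal = $34,381.80 − $30,000.00 = $4,381.80

Total interest = (PMT × n) - PV = $4,381.80


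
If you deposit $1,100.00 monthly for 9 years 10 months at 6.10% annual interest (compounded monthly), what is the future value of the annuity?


Future value of an ordinary annuity: FV = PMT × ((1 + r)^n − 1) / r
Monthly rate r = 0.061/12 ≈ 0.00508333, n = 118
FV = $1,100.00 × ((1 + 0.061/12)^118 − 1) / (0.061/12)
FV = $1,100.00 × 161.124417
FV = $177,236.86

FV = PMT × ((1+r)^n - 1)/r = $177,236.86


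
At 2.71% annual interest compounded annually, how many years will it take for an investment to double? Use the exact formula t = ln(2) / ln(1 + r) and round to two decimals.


Doubling condition: (1 + r)^t = 2
Take ln of both sides: t × ln(1 + r) = ln(2)
t = ln(2) / ln(1 + r)
t = 0.693147 / 0.026739
t = 25.92

t = ln(2) / ln(1 + r) = 25.92 years


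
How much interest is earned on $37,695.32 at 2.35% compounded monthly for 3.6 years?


Compound interest earned = final amount − principal.
A = P(1 + r/n)^(nt) = $37,695.32 × (1 + 0.0235/12)^(12 × 3.6) = $41,019.73
Interest = A − P = $41,019.73 − $37,695.32 = $3,324.41

Interest = A - P = $3,324.41


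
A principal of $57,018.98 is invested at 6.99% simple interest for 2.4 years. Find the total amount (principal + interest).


Total amount formula: A = P(1 + rt) = P + P·r·t
Interest: I = P × r × t = $57,018.98 × 0.0699 × 2.4 = $9,565.50
A = P + I = $57,018.98 + $9,565.50 = $66,584.48

A = P + I = P(1 + rt) = $66,584.48


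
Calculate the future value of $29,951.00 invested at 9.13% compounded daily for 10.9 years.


Compound interest formula: A = P(1 + r/n)^(nt)
A = $29,951.00 × (1 + 0.0913/365)^(365 × 10.9)
Growth factor: (1 + 0.0913/365)^3978.5 = 2.7048476
A = $29,951.00 × 2.7048476
A = $81,012.89

A = P(1 + r/n)^(nt) = $81,012.89


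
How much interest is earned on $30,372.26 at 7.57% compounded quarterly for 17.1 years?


Compound interest earned = final amount − principal.
A = P(1 + r/n)^(nt) = $30,372.26 × (1 + 0.0757/4)^(4 × 17.1) = $109,497.66
Interest = A − P = $109,497.66 − $30,372.26 = $79,125.40

Interest = A - P = $79,125.40


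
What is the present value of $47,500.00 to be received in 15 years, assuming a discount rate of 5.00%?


Present value formula: PV = FV / (1 + r)^t
PV = $47,500.00 / (1 + 0.05)^15
PV = $47,500.00 / 2.078928
PV = $22,848.31

PV = FV / (1 + r)^t = $22,848.31


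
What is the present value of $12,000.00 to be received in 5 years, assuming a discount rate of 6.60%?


Present value formula: PV = FV / (1 + r)^t
PV = $12,000.00 / (1 + 0.066)^5
PV = $12,000.00 / 1.376531
PV = $8,717.57

PV = FV / (1 + r)^t = $8,717.57


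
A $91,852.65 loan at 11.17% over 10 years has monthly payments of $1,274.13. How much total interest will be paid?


Total paid over the life of the loan = PMT × n.
Total paid = $1,274.13 × 120 = $152,895.60
Total interest = total paid − principal = $152,895.60 − $91,852.65 = $61,042.95

Total interest = (PMT × n) - PV = $61,042.95


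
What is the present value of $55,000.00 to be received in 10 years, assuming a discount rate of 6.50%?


Present value formula: PV = FV / (1 + r)^t
PV = $55,000.00 / (1 + 0.065)^10
PV = $55,000.00 / 1.8771375
PV = $29,299.93

PV = FV / (1 + r)^t = $29,299.93


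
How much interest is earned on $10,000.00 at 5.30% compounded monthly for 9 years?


Compound interest earned = final amount − principal.
A = P(1 + r/n)^(nt) = $10,000.00 × (1 + 0.053/12)^(12 × 9) = $16,095.42
Interest = A − P = $16,095.42 − $10,000.00 = $6,095.42

Interest = A - P = $6,095.42


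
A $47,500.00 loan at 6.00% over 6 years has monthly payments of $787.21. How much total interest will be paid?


Total paid over the life of the loan = PMT × n.
Total paid = $787.21 × 72 = $56,679.12
Total interest = total paid − principal = $56,679.12 − $47,500.00 = $9,179.12

Total interest = (PMT × n) - PV = $9,179.12


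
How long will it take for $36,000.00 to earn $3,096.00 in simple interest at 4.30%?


Rearrange the simple interest formula for t:
I = P × r × t  ⇒  t = I / (P × r)
t = $3,096.00 / ($36,000.00 × 0.043)
t = 2

t = I/(P×r) = 2 years


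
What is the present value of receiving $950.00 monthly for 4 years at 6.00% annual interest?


Present value of an ordinary annuity: PV = PMT × (1 − (1 + r)^(−n)) / r
Monthly rate r = 0.06/12 = 0.005, n = 48
PV = $950.00 × (1 − (1 + 0.06/12)^(−48)) / (0.06/12)
PV = $950.00 × 42.580318
PV = $40,451.30

PV = PMT × (1-(1+r)^(-n))/r = $40,451.30


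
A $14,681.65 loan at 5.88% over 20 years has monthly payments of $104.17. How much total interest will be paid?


Total paid over the life of the loan = PMT × n.
Total paid = $104.17 × 240 = $25,000.80
Total interest = total paid − principal = $25,000.80 − $14,681.65 = $10,319.15

Total interest = (PMT × n) - PV = $10,319.15


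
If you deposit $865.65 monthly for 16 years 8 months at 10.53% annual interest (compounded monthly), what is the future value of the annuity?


Future value of an ordinary annuity: FV = PMT × ((1 + r)^n − 1) / r
Monthly rate r = 0.1053/12 = 0.008775, n = 200
FV = $865.65 × ((1 + 0.1053/12)^200 − 1) / (0.1053/12)
FV = $865.65 × 540.096032
FV = $467,534.13

FV = PMT × ((1+r)^n - 1)/r = $467,534.13


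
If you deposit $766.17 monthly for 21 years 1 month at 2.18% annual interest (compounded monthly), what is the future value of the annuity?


Future value of an ordinary annuity: FV = PMT × ((1 + r)^n − 1) / r
Monthly rate r = 0.0218/12 ≈ 0.00181667, n = 253
FV = $766.17 × ((1 + 0.0218/12)^253 − 1) / (0.0218/12)
FV = $766.17 × 320.811048
FV = $245,795.80

FV = PMT × ((1+r)^n - 1)/r = $245,795.80


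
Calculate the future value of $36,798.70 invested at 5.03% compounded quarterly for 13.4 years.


Compound interest formula: A = P(1 + r/n)^(nt)
A = $36,798.70 × (1 + 0.0503/4)^(4 × 13.4)
Growth factor: (1 + 0.0503/4)^53.6 = 1.953880305
A = $36,798.70 × 1.953880305
A = $71,900.26

A = P(1 + r/n)^(nt) = $71,900.26


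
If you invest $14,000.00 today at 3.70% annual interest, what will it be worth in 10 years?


Future value formula: FV = PV × (1 + r)^t
FV = $14,000.00 × (1 + 0.037)^10
FV = $14,000.00 × 1.438095
FV = $20,133.33

FV = PV × (1 + r)^t = $20,133.33


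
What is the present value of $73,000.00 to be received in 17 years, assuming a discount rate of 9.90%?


Present value formula: PV = FV / (1 + r)^t
PV = $73,000.00 / (1 + 0.099)^17
PV = $73,000.00 / 4.976921
PV = $14,667.70

PV = FV / (1 + r)^t = $14,667.70


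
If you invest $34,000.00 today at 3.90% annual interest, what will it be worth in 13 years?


Future value formula: FV = PV × (1 + r)^t
FV = $34,000.00 × (1 + 0.039)^13
FV = $34,000.00 × 1.6443797
FV = $55,908.91

FV = PV × (1 + r)^t = $55,908.91


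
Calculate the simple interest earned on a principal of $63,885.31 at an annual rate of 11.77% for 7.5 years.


Simple interest formula: I = P × r × t
I = $63,885.31 × 0.1177 × 7.5
I = $56,394.76

I = P × r × t = $56,394.76


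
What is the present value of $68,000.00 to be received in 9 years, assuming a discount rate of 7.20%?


Present value formula: PV = FV / (1 + r)^t
PV = $68,000.00 / (1 + 0.072)^9
PV = $68,000.00 / 1.869619
PV = $36,371.05

PV = FV / (1 + r)^t = $36,371.05


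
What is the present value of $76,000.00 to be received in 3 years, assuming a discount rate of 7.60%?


Present value formula: PV = FV / (1 + r)^t
PV = $76,000.00 / (1 + 0.076)^3
PV = $76,000.00 / 1.245767
PV = $61,006.59

PV = FV / (1 + r)^t = $61,006.59


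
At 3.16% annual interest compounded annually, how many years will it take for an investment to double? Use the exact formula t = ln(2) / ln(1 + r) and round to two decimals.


Doubling condition: (1 + r)^t = 2
Take ln of both sides: t × ln(1 + r) = ln(2)
t = ln(2) / ln(1 + r)
t = 0.693147 / 0.031111
t = 22.28

t = ln(2) / ln(1 + r) = 22.28 years


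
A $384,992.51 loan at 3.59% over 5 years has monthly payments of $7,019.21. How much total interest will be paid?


Total paid over the life of the loan = PMT × n.
Total paid = $7,019.21 × 60 = $421,152.60
Total interest = total paid − principal = $421,152.60 − $384,992.51 = $36,160.09

Total interest = (PMT × n) - PV = $36,160.09


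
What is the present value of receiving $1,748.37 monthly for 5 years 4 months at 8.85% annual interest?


Present value of an ordinary annuity: PV = PMT × (1 − (1 + r)^(−n)) / r
Monthly rate r = 0.0885/12 = 0.007375, n = 64
PV = $1,748.37 × (1 − (1 + 0.0885/12)^(−64)) / (0.0885/12)
PV = $1,748.37 × 50.869860
PV = $88,939.34

PV = PMT × (1-(1+r)^(-n))/r = $88,939.34


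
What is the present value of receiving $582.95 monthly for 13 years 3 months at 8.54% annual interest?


Present value of an ordinary annuity: PV = PMT × (1 − (1 + r)^(−n)) / r
Monthly rate r = 0.0854/12 ≈ 0.00711667, n = 159
PV = $582.95 × (1 − (1 + 0.0854/12)^(−159)) / (0.0854/12)
PV = $582.95 × 95.012450
PV = $55,387.51

PV = PMT × (1-(1+r)^(-n))/r = $55,387.51


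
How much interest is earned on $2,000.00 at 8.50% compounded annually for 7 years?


Compound interest earned = final amount − principal.
A = P(1 + r/n)^(nt) = $2,000.00 × (1 + 0.085/1)^(1 × 7) = $3,540.28
Interest = A − P = $3,540.28 − $2,000.00 = $1,540.28

Interest = A - P = $1,540.28


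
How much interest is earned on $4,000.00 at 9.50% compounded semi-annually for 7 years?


Compound interest earned = final amount − principal.
A = P(1 + r/n)^(nt) = $4,000.00 × (1 + 0.095/2)^(2 × 7) = $7,659.78
Interest = A − P = $7,659.78 − $4,000.00 = $3,659.78

Interest = A - P = $3,659.78


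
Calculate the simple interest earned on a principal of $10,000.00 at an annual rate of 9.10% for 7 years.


Simple interest formula: I = P × r × t
I = $10,000.00 × 0.091 × 7
I = $6,370.00

I = P × r × t = $6,370.00


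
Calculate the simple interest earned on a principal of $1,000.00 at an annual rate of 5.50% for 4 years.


Simple interest formula: I = P × r × t
I = $1,000.00 × 0.055 × 4
I = $220.00

I = P × r × t = $220.00


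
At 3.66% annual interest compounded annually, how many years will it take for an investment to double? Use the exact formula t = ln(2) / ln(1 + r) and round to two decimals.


Doubling condition: (1 + r)^t = 2
Take ln of both sides: t × ln(1 + r) = ln(2)
t = ln(2) / ln(1 + r)
t = 0.693147 / 0.035946
t = 19.28

t = ln(2) / ln(1 + r) = 19.28 years


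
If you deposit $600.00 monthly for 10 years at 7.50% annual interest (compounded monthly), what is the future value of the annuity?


Future value of an ordinary annuity: FV = PMT × ((1 + r)^n − 1) / r
Monthly rate r = 0.075/12 = 0.00625, n = 120
FV = $600.00 × ((1 + 0.075/12)^120 − 1) / (0.075/12)
FV = $600.00 × 177.930342
FV = $106,758.21

FV = PMT × ((1+r)^n - 1)/r = $106,758.21


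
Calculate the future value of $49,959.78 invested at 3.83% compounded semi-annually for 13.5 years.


Compound interest formula: A = P(1 + r/n)^(nt)
A = $49,959.78 × (1 + 0.0383/2)^(2 × 13.5)
Growth factor: (1 + 0.0383/2)^27 = 1.6688947
A = $49,959.78 × 1.6688947
A = $83,377.61

A = P(1 + r/n)^(nt) = $83,377.61


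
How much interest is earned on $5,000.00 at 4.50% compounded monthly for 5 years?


Compound interest earned = final amount − principal.
A = P(1 + r/n)^(nt) = $5,000.00 × (1 + 0.045/12)^(12 × 5) = $6,258.98
Interest = A − P = $6,258.98 − $5,000.00 = $1,258.98

Interest = A - P = $1,258.98


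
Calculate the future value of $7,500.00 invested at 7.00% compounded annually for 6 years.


Compound interest formula: A = P(1 + r/n)^(nt)
A = $7,500.00 × (1 + 0.07/1)^(1 × 6)
Growth factor: (1 + 0.07/1)^6 = 1.5007304
A = $7,500.00 × 1.5007304
A = $11,255.48

A = P(1 + r/n)^(nt) = $11,255.48


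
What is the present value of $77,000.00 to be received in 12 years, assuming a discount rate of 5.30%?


Present value formula: PV = FV / (1 + r)^t
PV = $77,000.00 / (1 + 0.053)^12
PV = $77,000.00 / 1.8584054
PV = $41,433.37

PV = FV / (1 + r)^t = $41,433.37


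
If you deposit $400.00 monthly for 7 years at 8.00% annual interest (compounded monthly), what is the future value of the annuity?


Future value of an ordinary annuity: FV = PMT × ((1 + r)^n − 1) / r
Monthly rate r = 0.08/12 ≈ 0.00666667, n = 84
FV = $400.00 × ((1 + 0.08/12)^84 − 1) / (0.08/12)
FV = $400.00 × 112.113308
FV = $44,845.32

FV = PMT × ((1+r)^n - 1)/r = $44,845.32


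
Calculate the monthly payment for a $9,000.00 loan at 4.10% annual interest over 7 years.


Loan payment formula: PMT = PV × r / (1 − (1 + r)^(−n))
Monthly rate r = 0.041/12 ≈ 0.00341667, n = 84 months
Denominator: 1 − (1 + 0.041/12)^(−84) = 0.249121
PMT = $9,000.00 × (0.041/12) / 0.249121
PMT = $123.43 per month

PMT = PV × r / (1-(1+r)^(-n)) = $123.43/month


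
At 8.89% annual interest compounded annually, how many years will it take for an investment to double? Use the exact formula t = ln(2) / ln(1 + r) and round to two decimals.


Doubling condition: (1 + r)^t = 2
Take ln of both sides: t × ln(1 + r) = ln(2)
t = ln(2) / ln(1 + r)
t = 0.693147 / 0.085168
t = 8.14

t = ln(2) / ln(1 + r) = 8.14 years


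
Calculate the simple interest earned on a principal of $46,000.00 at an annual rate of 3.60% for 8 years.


Simple interest formula: I = P × r × t
I = $46,000.00 × 0.036 × 8
I = $13,248.00

I = P × r × t = $13,248.00


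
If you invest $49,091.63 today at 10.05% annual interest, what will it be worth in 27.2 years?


Future value formula: FV = PV × (1 + r)^t
FV = $49,091.63 × (1 + 0.1005)^27.2
FV = $49,091.63 × 13.5284885
FV = $664,135.55

FV = PV × (1 + r)^t = $664,135.55


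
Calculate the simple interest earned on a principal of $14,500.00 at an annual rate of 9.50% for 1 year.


Simple interest formula: I = P × r × t
I = $14,500.00 × 0.095 × 1
I = $1,377.50

I = P × r × t = $1,377.50


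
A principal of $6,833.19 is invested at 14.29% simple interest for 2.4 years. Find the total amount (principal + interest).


Total amount formula: A = P(1 + rt) = P + P·r·t
Interest: I = P × r × t = $6,833.19 × 0.1429 × 2.4 = $2,343.51
A = P + I = $6,833.19 + $2,343.51 = $9,176.70

A = P + I = P(1 + rt) = $9,176.70


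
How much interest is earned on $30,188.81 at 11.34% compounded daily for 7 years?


Compound interest earned = final amount − principal.
A = P(1 + r/n)^(nt) = $30,188.81 × (1 + 0.1134/365)^(365 × 7) = $66,762.93
Interest = A − P = $66,762.93 − $30,188.81 = $36,574.12

Interest = A - P = $36,574.12


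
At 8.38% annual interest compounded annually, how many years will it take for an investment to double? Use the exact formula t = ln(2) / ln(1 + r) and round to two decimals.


Doubling condition: (1 + r)^t = 2
Take ln of both sides: t × ln(1 + r) = ln(2)
t = ln(2) / ln(1 + r)
t = 0.693147 / 0.080473
t = 8.61

t = ln(2) / ln(1 + r) = 8.61 years


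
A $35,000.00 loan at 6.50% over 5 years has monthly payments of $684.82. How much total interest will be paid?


Total paid over the life of the loan = PMT × n.
Total paid = $684.82 × 60 = $41,089.20
Total interest = total paid − principal = $41,089.20 − $35,000.00 = $6,089.20

Total interest = (PMT × n) - PV = $6,089.20


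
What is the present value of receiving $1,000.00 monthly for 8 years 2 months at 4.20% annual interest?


Present value of an ordinary annuity: PV = PMT × (1 − (1 + r)^(−n)) / r
Monthly rate r = 0.042/12 = 0.0035, n = 98
PV = $1,000.00 × (1 − (1 + 0.042/12)^(−98)) / (0.042/12)
PV = $1,000.00 × 82.8390549
PV = $82,839.05

PV = PMT × (1-(1+r)^(-n))/r = $82,839.05


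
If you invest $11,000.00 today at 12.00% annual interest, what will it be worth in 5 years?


Future value formula: FV = PV × (1 + r)^t
FV = $11,000.00 × (1 + 0.12)^5
FV = $11,000.00 × 1.762342
FV = $19,385.76

FV = PV × (1 + r)^t = $19,385.76


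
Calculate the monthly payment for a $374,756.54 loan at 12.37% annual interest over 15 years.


Loan payment formula: PMT = PV × r / (1 − (1 + r)^(−n))
Monthly rate r = 0.1237/12 ≈ 0.01030833, n = 180 months
Denominator: 1 − (1 + 0.1237/12)^(−180) = 0.842133
PMT = $374,756.54 × (0.1237/12) / 0.842133
PMT = $4,587.30 per month

PMT = PV × r / (1-(1+r)^(-n)) = $4,587.30/month


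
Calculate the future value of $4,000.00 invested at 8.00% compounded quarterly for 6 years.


Compound interest formula: A = P(1 + r/n)^(nt)
A = $4,000.00 × (1 + 0.08/4)^(4 × 6)
Growth factor: (1 + 0.08/4)^24 = 1.608437
A = $4,000.00 × 1.608437
A = $6,433.75

A = P(1 + r/n)^(nt) = $6,433.75


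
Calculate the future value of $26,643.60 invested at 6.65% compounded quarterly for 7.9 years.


Compound interest formula: A = P(1 + r/n)^(nt)
A = $26,643.60 × (1 + 0.0665/4)^(4 × 7.9)
Growth factor: (1 + 0.0665/4)^31.6 = 1.6837624
A = $26,643.60 × 1.6837624
A = $44,861.49

A = P(1 + r/n)^(nt) = $44,861.49


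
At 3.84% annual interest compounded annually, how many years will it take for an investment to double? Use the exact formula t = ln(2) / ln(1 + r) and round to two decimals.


Doubling condition: (1 + r)^t = 2
Take ln of both sides: t × ln(1 + r) = ln(2)
t = ln(2) / ln(1 + r)
t = 0.693147 / 0.037681
t = 18.40

t = ln(2) / ln(1 + r) = 18.40 years


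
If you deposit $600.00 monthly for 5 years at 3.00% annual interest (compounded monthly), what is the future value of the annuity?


Future value of an ordinary annuity: FV = PMT × ((1 + r)^n − 1) / r
Monthly rate r = 0.03/12 = 0.0025, n = 60
FV = $600.00 × ((1 + 0.03/12)^60 − 1) / (0.03/12)
FV = $600.00 × 64.646713
FV = $38,788.03

FV = PMT × ((1+r)^n - 1)/r = $38,788.03


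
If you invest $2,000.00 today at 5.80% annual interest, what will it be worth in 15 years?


Future value formula: FV = PV × (1 + r)^t
FV = $2,000.00 × (1 + 0.058)^15
FV = $2,000.00 × 2.329620
FV = $4,659.24

FV = PV × (1 + r)^t = $4,659.24


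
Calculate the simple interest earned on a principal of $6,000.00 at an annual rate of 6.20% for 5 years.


Simple interest formula: I = P × r × t
I = $6,000.00 × 0.062 × 5
I = $1,860.00

I = P × r × t = $1,860.00


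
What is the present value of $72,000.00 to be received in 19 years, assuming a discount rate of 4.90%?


Present value formula: PV = FV / (1 + r)^t
PV = $72,000.00 / (1 + 0.049)^19
PV = $72,000.00 / 2.4816143
PV = $29,013.37

PV = FV / (1 + r)^t = $29,013.37


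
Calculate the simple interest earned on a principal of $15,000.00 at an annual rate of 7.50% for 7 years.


Simple interest formula: I = P × r × t
I = $15,000.00 × 0.075 × 7
I = $7,875.00

I = P × r × t = $7,875.00


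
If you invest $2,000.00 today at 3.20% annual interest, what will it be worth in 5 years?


Future value formula: FV = PV × (1 + r)^t
FV = $2,000.00 × (1 + 0.032)^5
FV = $2,000.00 × 1.170573
FV = $2,341.15

FV = PV × (1 + r)^t = $2,341.15


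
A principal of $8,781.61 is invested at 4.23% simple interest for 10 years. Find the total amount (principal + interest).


Total amount formula: A = P(1 + rt) = P + P·r·t
Interest: I = P × r × t = $8,781.61 × 0.0423 × 10 = $3,714.62
A = P + I = $8,781.61 + $3,714.62 = $12,496.23

A = P + I = P(1 + rt) = $12,496.23


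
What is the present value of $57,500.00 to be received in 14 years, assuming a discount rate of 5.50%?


Present value formula: PV = FV / (1 + r)^t
PV = $57,500.00 / (1 + 0.055)^14
PV = $57,500.00 / 2.116091
PV = $27,172.74

PV = FV / (1 + r)^t = $27,172.74


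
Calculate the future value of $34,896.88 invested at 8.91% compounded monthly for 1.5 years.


Compound interest formula: A = P(1 + r/n)^(nt)
A = $34,896.88 × (1 + 0.0891/12)^(12 × 1.5)
Growth factor: (1 + 0.0891/12)^18 = 1.1424285
A = $34,896.88 × 1.1424285
A = $39,867.19

A = P(1 + r/n)^(nt) = $39,867.19


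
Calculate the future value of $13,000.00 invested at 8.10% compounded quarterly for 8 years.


Compound interest formula: A = P(1 + r/n)^(nt)
A = $13,000.00 × (1 + 0.081/4)^(4 × 8)
Growth factor: (1 + 0.081/4)^32 = 1.899378
A = $13,000.00 × 1.899378
A = $24,691.91

A = P(1 + r/n)^(nt) = $24,691.91


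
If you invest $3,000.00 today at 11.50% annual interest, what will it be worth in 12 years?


Future value formula: FV = PV × (1 + r)^t
FV = $3,000.00 × (1 + 0.115)^12
FV = $3,000.00 × 3.692312
FV = $11,076.94

FV = PV × (1 + r)^t = $11,076.94


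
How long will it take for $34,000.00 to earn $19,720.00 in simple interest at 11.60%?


Rearrange the simple interest formula for t:
I = P × r × t  ⇒  t = I / (P × r)
t = $19,720.00 / ($34,000.00 × 0.116)
t = 5

t = I/(P×r) = 5 years


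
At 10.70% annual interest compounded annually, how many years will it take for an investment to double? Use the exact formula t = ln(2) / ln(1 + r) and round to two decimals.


Doubling condition: (1 + r)^t = 2
Take ln of both sides: t × ln(1 + r) = ln(2)
t = ln(2) / ln(1 + r)
t = 0.693147 / 0.101654
t = 6.82

t = ln(2) / ln(1 + r) = 6.82 years


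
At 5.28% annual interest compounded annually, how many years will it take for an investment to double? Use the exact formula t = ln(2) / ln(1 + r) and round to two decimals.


Doubling condition: (1 + r)^t = 2
Take ln of both sides: t × ln(1 + r) = ln(2)
t = ln(2) / ln(1 + r)
t = 0.693147 / 0.051453
t = 13.47

t = ln(2) / ln(1 + r) = 13.47 years


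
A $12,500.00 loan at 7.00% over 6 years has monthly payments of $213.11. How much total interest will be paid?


Total paid over the life of the loan = PMT × n.
Total paid = $213.11 × 72 = $15,343.92
Total interest = total paid − principal = $15,343.92 − $12,500.00 = $2,843.92

Total interest = (PMT × n) - PV = $2,843.92


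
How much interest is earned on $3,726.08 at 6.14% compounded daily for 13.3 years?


Compound interest earned = final amount − principal.
A = P(1 + r/n)^(nt) = $3,726.08 × (1 + 0.0614/365)^(365 × 13.3) = $8,430.94
Interest = A − P = $8,430.94 − $3,726.08 = $4,704.86

Interest = A - P = $4,704.86


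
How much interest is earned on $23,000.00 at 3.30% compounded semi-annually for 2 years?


Compound interest earned = final amount − principal.
A = P(1 + r/n)^(nt) = $23,000.00 × (1 + 0.033/2)^(2 × 2) = $24,555.99
Interest = A − P = $24,555.99 − $23,000.00 = $1,555.99

Interest = A - P = $1,555.99


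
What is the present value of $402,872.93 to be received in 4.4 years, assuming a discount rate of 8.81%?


Present value formula: PV = FV / (1 + r)^t
PV = $402,872.93 / (1 + 0.0881)^4.4
PV = $402,872.93 / 1.4499157
PV = $277,859.55

PV = FV / (1 + r)^t = $277,859.55


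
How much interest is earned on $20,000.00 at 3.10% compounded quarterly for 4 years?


Compound interest earned = final amount − principal.
A = P(1 + r/n)^(nt) = $20,000.00 × (1 + 0.031/4)^(4 × 4) = $22,629.50
Interest = A − P = $22,629.50 − $20,000.00 = $2,629.50

Interest = A - P = $2,629.50


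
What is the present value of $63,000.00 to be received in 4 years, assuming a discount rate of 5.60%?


Present value formula: PV = FV / (1 + r)^t
PV = $63,000.00 / (1 + 0.056)^4
PV = $63,000.00 / 1.2435283
PV = $50,662.30

PV = FV / (1 + r)^t = $50,662.30


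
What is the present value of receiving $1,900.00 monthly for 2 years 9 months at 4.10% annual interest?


Present value of an ordinary annuity: PV = PMT × (1 − (1 + r)^(−n)) / r
Monthly rate r = 0.041/12 ≈ 0.00341667, n = 33
PV = $1,900.00 × (1 − (1 + 0.041/12)^(−33)) / (0.041/12)
PV = $1,900.00 × 31.157363
PV = $59,198.99

PV = PMT × (1-(1+r)^(-n))/r = $59,198.99


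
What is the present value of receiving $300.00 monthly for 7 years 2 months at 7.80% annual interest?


Present value of an ordinary annuity: PV = PMT × (1 − (1 + r)^(−n)) / r
Monthly rate r = 0.078/12 = 0.0065, n = 86
PV = $300.00 × (1 − (1 + 0.078/12)^(−86)) / (0.078/12)
PV = $300.00 × 65.720647
PV = $19,716.19

PV = PMT × (1-(1+r)^(-n))/r = $19,716.19


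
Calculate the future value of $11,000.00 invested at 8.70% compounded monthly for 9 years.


Compound interest formula: A = P(1 + r/n)^(nt)
A = $11,000.00 × (1 + 0.087/12)^(12 × 9)
Growth factor: (1 + 0.087/12)^108 = 2.1818546
A = $11,000.00 × 2.1818546
A = $24,000.40

A = P(1 + r/n)^(nt) = $24,000.40


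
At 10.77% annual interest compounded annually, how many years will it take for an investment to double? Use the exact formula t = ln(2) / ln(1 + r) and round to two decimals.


Doubling condition: (1 + r)^t = 2
Take ln of both sides: t × ln(1 + r) = ln(2)
t = ln(2) / ln(1 + r)
t = 0.693147 / 0.102286
t = 6.78

t = ln(2) / ln(1 + r) = 6.78 years


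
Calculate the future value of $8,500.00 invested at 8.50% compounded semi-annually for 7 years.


Compound interest formula: A = P(1 + r/n)^(nt)
A = $8,500.00 × (1 + 0.085/2)^(2 × 7)
Growth factor: (1 + 0.085/2)^14 = 1.790873
A = $8,500.00 × 1.790873
A = $15,222.42

A = P(1 + r/n)^(nt) = $15,222.42


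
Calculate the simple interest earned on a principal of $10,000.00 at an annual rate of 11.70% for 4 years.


Simple interest formula: I = P × r × t
I = $10,000.00 × 0.117 × 4
I = $4,680.00

I = P × r × t = $4,680.00


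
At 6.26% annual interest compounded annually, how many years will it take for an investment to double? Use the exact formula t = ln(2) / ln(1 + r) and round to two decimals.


Doubling condition: (1 + r)^t = 2
Take ln of both sides: t × ln(1 + r) = ln(2)
t = ln(2) / ln(1 + r)
t = 0.693147 / 0.060719
t = 11.42

t = ln(2) / ln(1 + r) = 11.42 years


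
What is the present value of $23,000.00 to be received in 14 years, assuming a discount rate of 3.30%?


Present value formula: PV = FV / (1 + r)^t
PV = $23,000.00 / (1 + 0.033)^14
PV = $23,000.00 / 1.5754496
PV = $14,599.01

PV = FV / (1 + r)^t = $14,599.01


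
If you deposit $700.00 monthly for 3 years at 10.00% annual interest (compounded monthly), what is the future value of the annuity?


Future value of an ordinary annuity: FV = PMT × ((1 + r)^n − 1) / r
Monthly rate r = 0.1/12 ≈ 0.00833333, n = 36
FV = $700.00 × ((1 + 0.1/12)^36 − 1) / (0.1/12)
FV = $700.00 × 41.781821
FV = $29,247.27

FV = PMT × ((1+r)^n - 1)/r = $29,247.27


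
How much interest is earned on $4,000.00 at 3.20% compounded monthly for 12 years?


Compound interest earned = final amount − principal.
A = P(1 + r/n)^(nt) = $4,000.00 × (1 + 0.032/12)^(12 × 12) = $5,869.58
Interest = A − P = $5,869.58 − $4,000.00 = $1,869.58

Interest = A - P = $1,869.58


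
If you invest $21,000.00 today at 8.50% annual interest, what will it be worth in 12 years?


Future value formula: FV = PV × (1 + r)^t
FV = $21,000.00 × (1 + 0.085)^12
FV = $21,000.00 × 2.661686
FV = $55,895.41

FV = PV × (1 + r)^t = $55,895.41


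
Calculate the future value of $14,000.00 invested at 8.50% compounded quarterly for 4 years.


Compound interest formula: A = P(1 + r/n)^(nt)
A = $14,000.00 × (1 + 0.085/4)^(4 × 4)
Growth factor: (1 + 0.085/4)^16 = 1.399952
A = $14,000.00 × 1.399952
A = $19,599.33

A = P(1 + r/n)^(nt) = $19,599.33


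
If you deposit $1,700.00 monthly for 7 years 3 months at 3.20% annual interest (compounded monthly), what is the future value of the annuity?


Future value of an ordinary annuity: FV = PMT × ((1 + r)^n − 1) / r
Monthly rate r = 0.032/12 ≈ 0.00266667, n = 87
FV = $1,700.00 × ((1 + 0.032/12)^87 − 1) / (0.032/12)
FV = $1,700.00 × 97.773891
FV = $166,215.61

FV = PMT × ((1+r)^n - 1)/r = $166,215.61


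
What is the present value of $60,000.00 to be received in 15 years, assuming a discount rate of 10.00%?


Present value formula: PV = FV / (1 + r)^t
PV = $60,000.00 / (1 + 0.1)^15
PV = $60,000.00 / 4.177248
PV = $14,363.52

PV = FV / (1 + r)^t = $14,363.52


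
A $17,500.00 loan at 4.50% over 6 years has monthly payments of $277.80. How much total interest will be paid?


Total paid over the life of the loan = PMT × n.
Total paid = $277.80 × 72 = $20,001.60
Total interest = total paid − principal = $20,001.60 − $17,500.00 = $2,501.60

Total interest = (PMT × n) - PV = $2,501.60


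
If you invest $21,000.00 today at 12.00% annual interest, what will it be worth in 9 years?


Future value formula: FV = PV × (1 + r)^t
FV = $21,000.00 × (1 + 0.12)^9
FV = $21,000.00 × 2.7730788
FV = $58,234.65

FV = PV × (1 + r)^t = $58,234.65


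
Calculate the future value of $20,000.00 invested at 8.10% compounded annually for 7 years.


Compound interest formula: A = P(1 + r/n)^(nt)
A = $20,000.00 × (1 + 0.081/1)^(1 × 7)
Growth factor: (1 + 0.081/1)^7 = 1.7249633
A = $20,000.00 × 1.7249633
A = $34,499.27

A = P(1 + r/n)^(nt) = $34,499.27


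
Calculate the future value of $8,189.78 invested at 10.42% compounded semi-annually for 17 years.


Compound interest formula: A = P(1 + r/n)^(nt)
A = $8,189.78 × (1 + 0.1042/2)^(2 × 17)
Growth factor: (1 + 0.1042/2)^34 = 5.622620
A = $8,189.78 × 5.622620
A = $46,048.02

A = P(1 + r/n)^(nt) = $46,048.02


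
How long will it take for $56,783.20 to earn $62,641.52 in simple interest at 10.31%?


Rearrange the simple interest formula for t:
I = P × r × t  ⇒  t = I / (P × r)
t = $62,641.52 / ($56,783.20 × 0.1031)
t = 10.7

t = I/(P×r) = 10.7 years


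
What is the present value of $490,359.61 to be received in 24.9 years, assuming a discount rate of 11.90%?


Present value formula: PV = FV / (1 + r)^t
PV = $490,359.61 / (1 + 0.119)^24.9
PV = $490,359.61 / 16.438764
PV = $29,829.47

PV = FV / (1 + r)^t = $29,829.47


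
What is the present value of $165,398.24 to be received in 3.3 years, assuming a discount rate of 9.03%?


Present value formula: PV = FV / (1 + r)^t
PV = $165,398.24 / (1 + 0.0903)^3.3
PV = $165,398.24 / 1.3301537
PV = $124,345.21

PV = FV / (1 + r)^t = $124,345.21


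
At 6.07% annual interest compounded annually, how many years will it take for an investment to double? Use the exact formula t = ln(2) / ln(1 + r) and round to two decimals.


Doubling condition: (1 + r)^t = 2
Take ln of both sides: t × ln(1 + r) = ln(2)
t = ln(2) / ln(1 + r)
t = 0.693147 / 0.058929
t = 11.76

t = ln(2) / ln(1 + r) = 11.76 years
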